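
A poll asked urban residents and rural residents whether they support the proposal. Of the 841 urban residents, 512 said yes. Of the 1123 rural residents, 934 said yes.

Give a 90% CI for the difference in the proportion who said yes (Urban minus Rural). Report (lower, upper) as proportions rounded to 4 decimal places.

(-0.2561, -0.1897)

First, p̂₁ = 512/841 = 0.6088; p̂₂ = 934/1123 = 0.8317.
The two standard errors are √(0.6088×0.3912/841) = 0.01683 and √(0.8317×0.1683/1123) = 0.01116.
Because the samples are independent, SE_diff = √(0.01683² + 0.01116²) = 0.02019.
Using z* = 1.645 for 90%, ME = 1.645 × 0.02019 = 0.03321.
p̂₁ − p̂₂ = -0.2229; interval -0.2229 ± 0.03321 gives (-0.2561, -0.1897).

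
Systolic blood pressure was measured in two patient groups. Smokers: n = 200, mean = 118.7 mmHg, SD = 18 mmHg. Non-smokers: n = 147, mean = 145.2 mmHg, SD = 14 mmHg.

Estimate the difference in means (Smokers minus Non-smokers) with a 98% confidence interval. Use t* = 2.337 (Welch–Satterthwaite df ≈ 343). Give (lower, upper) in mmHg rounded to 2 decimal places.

SE₁ = s₁/√n₁ = 18/√200 = 1.2728; SE₂ = 14/√147 = 1.1547.
Independent samples, unequal variances: SE_diff = √(SE₁² + SE₂²) = √(1.62001984 + 1.33333209) = 1.7185.
t* = 2.337, so margin of error = 2.337 × 1.7185 = 4.0161.
Difference in means = 118.7 − 145.2 = -26.5000.
-26.5000 ± 4.0161 → (-30.52, -22.48).

(-30.52, -22.48)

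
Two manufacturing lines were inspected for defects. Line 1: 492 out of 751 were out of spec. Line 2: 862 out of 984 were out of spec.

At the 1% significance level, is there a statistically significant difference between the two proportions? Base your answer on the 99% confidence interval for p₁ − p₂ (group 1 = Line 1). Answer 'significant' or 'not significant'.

Sample proportions: 492/751 = 0.6551, 862/984 = 0.8760.
Each SE is √(p̂(1−p̂)/n): √(0.6551·0.3449/751) = 0.01735 and √(0.8760·0.1240/984) = 0.01051.
SE(p̂₁ − p̂₂) = √(SE₁² + SE₂²) = √(0.0003010225 + 0.0001104601) = 0.02029, since the two samples are independent.
At 99% confidence z* = 2.576; margin = 2.576 × 0.02029 = 0.05227.
The difference is 0.6551 − 0.8760 = -0.2209, so the interval is -0.2209 ± 0.05227 = (-0.27317, -0.16863).
The interval (-0.27317, -0.16863) does not contain 0, so the difference is significant.

significant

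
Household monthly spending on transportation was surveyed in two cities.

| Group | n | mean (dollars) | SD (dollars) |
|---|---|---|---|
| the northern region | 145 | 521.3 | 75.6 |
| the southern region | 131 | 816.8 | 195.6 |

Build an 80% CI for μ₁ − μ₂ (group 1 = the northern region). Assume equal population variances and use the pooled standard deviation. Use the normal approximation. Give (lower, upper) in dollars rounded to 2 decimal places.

(-317.98, -273.02)

Pooled variance s_p² = [144·75.6² + 130·195.6²] / (145+131−2) = 21155.9439, so s_p = 145.4508.
SE_diff = s_p·√(1/n₁ + 1/n₂) = 145.4508·√(1/145 + 1/131) = 17.5328.
z* = 1.282; margin = 1.282 × 17.5328 = 22.4770.
Difference = 521.3 − 816.8 = -295.5000.
-295.5000 ± 22.4770 → (-317.98, -273.02).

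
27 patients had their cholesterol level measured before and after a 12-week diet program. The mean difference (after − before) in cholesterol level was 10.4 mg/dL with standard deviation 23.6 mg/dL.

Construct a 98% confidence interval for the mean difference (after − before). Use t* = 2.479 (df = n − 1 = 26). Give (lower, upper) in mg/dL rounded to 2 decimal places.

Paired design: SE = s_d/√n = 23.6/√27 = 4.5418.
t* = 2.479; margin of error = 2.479 × 4.5418 = 11.2591.
10.4 ± 11.2591 → (-0.86, 21.66).

(-0.86, 21.66)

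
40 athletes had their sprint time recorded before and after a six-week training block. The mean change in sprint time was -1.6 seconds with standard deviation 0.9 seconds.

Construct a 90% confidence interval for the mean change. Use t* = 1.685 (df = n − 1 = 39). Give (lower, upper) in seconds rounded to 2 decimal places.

This is a matched-pairs design, so SE = s_d/√n = 0.9/√40 = 0.1423.
Margin = 1.685 × 0.1423 = 0.2398; the interval is -1.6 ± 0.2398 = (-1.84, -1.36).

(-1.84, -1.36)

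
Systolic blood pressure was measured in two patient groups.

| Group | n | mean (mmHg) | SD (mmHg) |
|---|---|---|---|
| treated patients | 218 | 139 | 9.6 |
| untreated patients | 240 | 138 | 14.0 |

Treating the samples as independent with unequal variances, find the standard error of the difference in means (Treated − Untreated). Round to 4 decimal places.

Standard errors of each mean: 9.6/√218 = 0.6502 and 14.0/√240 = 0.9037.
SE(x̄₁ − x̄₂) = √(0.6502² + 0.9037²) = 1.1133 for independent samples with unequal variances.

1.1133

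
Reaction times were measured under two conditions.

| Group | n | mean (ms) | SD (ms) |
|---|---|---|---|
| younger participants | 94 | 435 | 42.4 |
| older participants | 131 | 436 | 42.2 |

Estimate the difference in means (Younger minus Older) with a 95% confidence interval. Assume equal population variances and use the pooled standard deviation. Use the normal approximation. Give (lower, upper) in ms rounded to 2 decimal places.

s_p = √[((n₁−1)s₁² + (n₂−1)s₂²)/(n₁+n₂−2)] = √[(93·42.4² + 130·42.2²)/223] = 42.2835.
SE = 42.2835·√(1/94 + 1/131) = 5.7156.
With z* = 1.960, margin = 1.960 × 5.7156 = 11.2026.
x̄₁ − x̄₂ = 435 − 436 = -1.0000; interval -1.0000 ± 11.2026 = (-12.20, 10.20).

(-12.20, 10.20)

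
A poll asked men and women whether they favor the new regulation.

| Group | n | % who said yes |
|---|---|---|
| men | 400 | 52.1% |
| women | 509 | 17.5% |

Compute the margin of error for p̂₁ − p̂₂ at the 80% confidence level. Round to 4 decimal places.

The two standard errors are √(0.5210×0.4790/400) = 0.02498 and √(0.1750×0.8250/509) = 0.01684.
Because the samples are independent, SE_diff = √(0.02498² + 0.01684²) = 0.03013.
Using z* = 1.282 for 80%, ME = 1.282 × 0.03013 = 0.03863.

0.0386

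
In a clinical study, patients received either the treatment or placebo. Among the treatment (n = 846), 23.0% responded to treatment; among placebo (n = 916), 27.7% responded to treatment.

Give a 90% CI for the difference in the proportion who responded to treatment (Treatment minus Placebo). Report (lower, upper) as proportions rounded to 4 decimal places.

Each SE is √(p̂(1−p̂)/n): √(0.2300·0.7700/846) = 0.01447 and √(0.2770·0.7230/916) = 0.01479.
SE(p̂₁ − p̂₂) = √(SE₁² + SE₂²) = √(0.0002093809 + 0.0002187441) = 0.02069, since the two samples are independent.
At 90% confidence z* = 1.645; margin = 1.645 × 0.02069 = 0.03404.
The difference is 0.2300 − 0.2770 = -0.0470, so the interval is -0.0470 ± 0.03404 = (-0.0810, -0.0130).

(-0.0810, -0.0130)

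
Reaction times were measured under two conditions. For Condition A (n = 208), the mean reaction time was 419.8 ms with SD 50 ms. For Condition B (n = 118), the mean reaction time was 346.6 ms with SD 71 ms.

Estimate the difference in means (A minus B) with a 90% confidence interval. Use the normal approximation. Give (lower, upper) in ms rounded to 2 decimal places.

Per-group SEs: s₁/√n₁ = 50/√208 = 3.4669, s₂/√n₂ = 71/√118 = 6.5361.
Unpooled SE of the difference: √(12.01939561 + 42.72060321) = 7.3986.
Margin of error = z* · SE = 1.645 × 7.3986 = 12.1707.
x̄₁ − x̄₂ = 419.8 − 346.6 = 73.2000.
CI: 73.2000 ± 12.1707 = (61.03, 85.37).

(61.03, 85.37)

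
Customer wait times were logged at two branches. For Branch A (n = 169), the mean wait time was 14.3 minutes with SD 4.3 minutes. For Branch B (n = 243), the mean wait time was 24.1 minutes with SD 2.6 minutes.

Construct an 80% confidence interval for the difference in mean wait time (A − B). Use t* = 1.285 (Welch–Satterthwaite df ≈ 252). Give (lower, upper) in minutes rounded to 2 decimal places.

Standard errors of each mean: 4.3/√169 = 0.3308 and 2.6/√243 = 0.1668.
SE(x̄₁ − x̄₂) = √(0.3308² + 0.1668²) = 0.3705 for independent samples with unequal variances.
With t* = 1.285, the margin is 1.285 × 0.3705 = 0.4761.
x̄₁ − x̄₂ = 14.3 − 24.1 = -9.8000; the interval is -9.8000 ± 0.4761 = (-10.28, -9.32).

(-10.28, -9.32)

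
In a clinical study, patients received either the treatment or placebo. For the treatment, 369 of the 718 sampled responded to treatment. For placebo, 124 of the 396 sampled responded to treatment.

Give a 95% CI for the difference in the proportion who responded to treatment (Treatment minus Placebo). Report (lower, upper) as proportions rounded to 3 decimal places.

(0.142, 0.259)

First, p̂₁ = 369/718 = 0.5139; p̂₂ = 124/396 = 0.3131.
The two standard errors are √(0.5139×0.4861/718) = 0.01865 and √(0.3131×0.6869/396) = 0.02330.
Because the samples are independent, SE_diff = √(0.01865² + 0.02330²) = 0.02984.
Using z* = 1.960 for 95%, ME = 1.960 × 0.02984 = 0.05849.
p̂₁ − p̂₂ = 0.2008; interval 0.2008 ± 0.05849 gives (0.142, 0.259).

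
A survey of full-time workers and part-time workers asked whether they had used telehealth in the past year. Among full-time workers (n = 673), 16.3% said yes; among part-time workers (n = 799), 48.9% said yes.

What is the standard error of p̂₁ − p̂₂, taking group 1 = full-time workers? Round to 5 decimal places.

Each SE is √(p̂(1−p̂)/n): √(0.1630·0.8370/673) = 0.01424 and √(0.4890·0.5110/799) = 0.01768.
SE(p̂₁ − p̂₂) = √(SE₁² + SE₂²) = √(0.0002027776 + 0.0003125824) = 0.02270, since the two samples are independent.

0.02270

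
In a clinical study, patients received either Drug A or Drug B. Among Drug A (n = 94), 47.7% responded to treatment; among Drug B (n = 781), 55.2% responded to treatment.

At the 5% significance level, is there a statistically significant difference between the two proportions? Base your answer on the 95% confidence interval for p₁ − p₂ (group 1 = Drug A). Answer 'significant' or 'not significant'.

not significant

SE₁ = √(p̂₁(1−p̂₁)/n₁) = √(0.4770·0.5230/94) = 0.05152; SE₂ = √(0.5520·0.4480/781) = 0.01779.
Independent samples: SE of the difference = √(SE₁² + SE₂²) = √(0.0026543104 + 0.0003164841) = 0.05450.
z* for 95% confidence is 1.960, so the margin of error is 1.960 × 0.05450 = 0.10682.
Point estimate p̂₁ − p̂₂ = 0.4770 − 0.5520 = -0.0750.
-0.0750 ± 0.10682 → (-0.18182, 0.03182).
The interval (-0.18182, 0.03182) contains 0, so the difference is not significant.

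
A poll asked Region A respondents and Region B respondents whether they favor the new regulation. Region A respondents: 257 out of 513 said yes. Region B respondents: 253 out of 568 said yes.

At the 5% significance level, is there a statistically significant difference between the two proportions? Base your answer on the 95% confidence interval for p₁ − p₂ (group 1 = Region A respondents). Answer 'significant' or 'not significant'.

not significant

Sample proportions: 257/513 = 0.5010, 253/568 = 0.4454.
Each SE is √(p̂(1−p̂)/n): √(0.5010·0.4990/513) = 0.02208 and √(0.4454·0.5546/568) = 0.02085.
SE(p̂₁ − p̂₂) = √(SE₁² + SE₂²) = √(0.0004875264 + 0.0004347225) = 0.03037, since the two samples are independent.
At 95% confidence z* = 1.960; margin = 1.960 × 0.03037 = 0.05953.
The difference is 0.5010 − 0.4454 = 0.0556, so the interval is 0.0556 ± 0.05953 = (-0.00393, 0.11513).
The interval (-0.00393, 0.11513) contains 0, so the difference is not significant.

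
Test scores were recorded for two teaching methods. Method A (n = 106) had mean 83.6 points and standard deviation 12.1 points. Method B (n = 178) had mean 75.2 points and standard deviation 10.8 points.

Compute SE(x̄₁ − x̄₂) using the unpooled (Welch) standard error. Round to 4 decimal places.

1.4271

SE₁ = s₁/√n₁ = 12.1/√106 = 1.1753; SE₂ = 10.8/√178 = 0.8095.
Independent samples, unequal variances: SE_diff = √(SE₁² + SE₂²) = √(1.38133009 + 0.65529025) = 1.4271.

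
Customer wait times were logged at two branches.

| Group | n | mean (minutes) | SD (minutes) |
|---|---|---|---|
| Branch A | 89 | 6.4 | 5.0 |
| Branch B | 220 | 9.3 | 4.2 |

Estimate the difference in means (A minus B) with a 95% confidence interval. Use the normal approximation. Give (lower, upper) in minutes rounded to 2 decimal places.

Standard errors of each mean: 5.0/√89 = 0.5300 and 4.2/√220 = 0.2832.
SE(x̄₁ − x̄₂) = √(0.5300² + 0.2832²) = 0.6009 for independent samples with unequal variances.
With z* = 1.960, the margin is 1.960 × 0.6009 = 1.1778.
x̄₁ − x̄₂ = 6.4 − 9.3 = -2.9000; the interval is -2.9000 ± 1.1778 = (-4.08, -1.72).

(-4.08, -1.72)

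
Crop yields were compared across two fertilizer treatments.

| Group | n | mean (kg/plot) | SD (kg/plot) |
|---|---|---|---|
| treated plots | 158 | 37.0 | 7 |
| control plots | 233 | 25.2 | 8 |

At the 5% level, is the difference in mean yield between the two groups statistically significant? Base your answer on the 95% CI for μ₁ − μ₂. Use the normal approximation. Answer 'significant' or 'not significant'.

Standard errors of each mean: 7/√158 = 0.5569 and 8/√233 = 0.5241.
SE(x̄₁ − x̄₂) = √(0.5569² + 0.5241²) = 0.7647 for independent samples with unequal variances.
With z* = 1.960, the margin is 1.960 × 0.7647 = 1.4988.
x̄₁ − x̄₂ = 37.0 − 25.2 = 11.8000; the interval is 11.8000 ± 1.4988 = (10.3012, 13.2988).
The interval (10.3012, 13.2988) does not contain 0, so the difference is significant.

significant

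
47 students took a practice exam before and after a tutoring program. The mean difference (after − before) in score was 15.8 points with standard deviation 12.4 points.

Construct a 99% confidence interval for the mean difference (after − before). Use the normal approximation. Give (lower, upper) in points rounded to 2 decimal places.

Paired design: SE = s_d/√n = 12.4/√47 = 1.8087.
z* = 2.576; margin of error = 2.576 × 1.8087 = 4.6592.
15.8 ± 4.6592 → (11.14, 20.46).

(11.14, 20.46)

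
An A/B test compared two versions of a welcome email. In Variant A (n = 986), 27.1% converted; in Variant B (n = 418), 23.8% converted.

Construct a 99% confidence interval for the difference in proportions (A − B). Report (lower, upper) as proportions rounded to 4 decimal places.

SE₁ = √(p̂₁(1−p̂₁)/n₁) = √(0.2710·0.7290/986) = 0.01416; SE₂ = √(0.2380·0.7620/418) = 0.02083.
Independent samples: SE of the difference = √(SE₁² + SE₂²) = √(0.0002005056 + 0.0004338889) = 0.02519.
z* for 99% confidence is 2.576, so the margin of error is 2.576 × 0.02519 = 0.06489.
Point estimate p̂₁ − p̂₂ = 0.2710 − 0.2380 = 0.0330.
0.0330 ± 0.06489 → (-0.0319, 0.0979).

(-0.0319, 0.0979)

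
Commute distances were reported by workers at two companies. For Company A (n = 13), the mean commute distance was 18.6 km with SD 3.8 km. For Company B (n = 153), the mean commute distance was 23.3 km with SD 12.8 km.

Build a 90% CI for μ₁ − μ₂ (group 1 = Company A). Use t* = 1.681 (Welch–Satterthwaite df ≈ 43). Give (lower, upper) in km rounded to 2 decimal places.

(-7.18, -2.22)

Standard errors of each mean: 3.8/√13 = 1.0539 and 12.8/√153 = 1.0348.
SE(x̄₁ − x̄₂) = √(1.0539² + 1.0348²) = 1.4770 for independent samples with unequal variances.
With t* = 1.681, the margin is 1.681 × 1.4770 = 2.4828.
x̄₁ − x̄₂ = 18.6 − 23.3 = -4.7000; the interval is -4.7000 ± 2.4828 = (-7.18, -2.22).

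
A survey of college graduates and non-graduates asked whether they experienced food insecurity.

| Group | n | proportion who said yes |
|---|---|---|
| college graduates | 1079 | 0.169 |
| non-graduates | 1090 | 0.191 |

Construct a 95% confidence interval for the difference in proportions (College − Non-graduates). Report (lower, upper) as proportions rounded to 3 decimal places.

The two standard errors are √(0.1690×0.8310/1079) = 0.01141 and √(0.1910×0.8090/1090) = 0.01191.
Because the samples are independent, SE_diff = √(0.01141² + 0.01191²) = 0.01649.
Using z* = 1.960 for 95%, ME = 1.960 × 0.01649 = 0.03232.
p̂₁ − p̂₂ = -0.0220; interval -0.0220 ± 0.03232 gives (-0.054, 0.010).

(-0.054, 0.010)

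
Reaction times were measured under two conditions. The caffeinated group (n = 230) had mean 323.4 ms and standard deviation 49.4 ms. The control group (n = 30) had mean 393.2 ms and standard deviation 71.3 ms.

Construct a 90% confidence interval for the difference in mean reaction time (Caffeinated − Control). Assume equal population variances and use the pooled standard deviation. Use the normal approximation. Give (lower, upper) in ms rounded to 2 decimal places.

Pooled variance s_p² = [229·49.4² + 29·71.3²] / (230+30−2) = 2737.4785, so s_p = 52.3209.
SE_diff = s_p·√(1/n₁ + 1/n₂) = 52.3209·√(1/230 + 1/30) = 10.1563.
z* = 1.645; margin = 1.645 × 10.1563 = 16.7071.
Difference = 323.4 − 393.2 = -69.8000.
-69.8000 ± 16.7071 → (-86.51, -53.09).

(-86.51, -53.09)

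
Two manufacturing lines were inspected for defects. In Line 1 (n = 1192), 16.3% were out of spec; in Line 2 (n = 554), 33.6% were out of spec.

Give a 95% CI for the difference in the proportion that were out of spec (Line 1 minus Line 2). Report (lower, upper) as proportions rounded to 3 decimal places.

Each SE is √(p̂(1−p̂)/n): √(0.1630·0.8370/1192) = 0.01070 and √(0.3360·0.6640/554) = 0.02007.
SE(p̂₁ − p̂₂) = √(SE₁² + SE₂²) = √(0.00011449 + 0.0004028049) = 0.02274, since the two samples are independent.
At 95% confidence z* = 1.960; margin = 1.960 × 0.02274 = 0.04457.
The difference is 0.1630 − 0.3360 = -0.1730, so the interval is -0.1730 ± 0.04457 = (-0.218, -0.128).

(-0.218, -0.128)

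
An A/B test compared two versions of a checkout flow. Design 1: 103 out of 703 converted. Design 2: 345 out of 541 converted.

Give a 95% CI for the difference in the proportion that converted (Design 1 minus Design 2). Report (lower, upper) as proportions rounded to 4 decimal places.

p̂₁ = 103/703 = 0.1465 and p̂₂ = 345/541 = 0.6377.
SE₁ = √(p̂₁(1−p̂₁)/n₁) = √(0.1465·0.8535/703) = 0.01334; SE₂ = √(0.6377·0.3623/541) = 0.02067.
Independent samples: SE of the difference = √(SE₁² + SE₂²) = √(0.0001779556 + 0.0004272489) = 0.02460.
z* for 95% confidence is 1.960, so the margin of error is 1.960 × 0.02460 = 0.04822.
Point estimate p̂₁ − p̂₂ = 0.1465 − 0.6377 = -0.4912.
-0.4912 ± 0.04822 → (-0.5394, -0.4430).

(-0.5394, -0.4430)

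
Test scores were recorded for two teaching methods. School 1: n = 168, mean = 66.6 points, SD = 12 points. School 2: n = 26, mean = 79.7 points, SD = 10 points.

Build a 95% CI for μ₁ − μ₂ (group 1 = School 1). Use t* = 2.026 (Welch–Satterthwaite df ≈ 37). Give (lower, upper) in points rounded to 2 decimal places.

(-17.49, -8.71)

Standard errors of each mean: 12/√168 = 0.9258 and 10/√26 = 1.9612.
SE(x̄₁ − x̄₂) = √(0.9258² + 1.9612²) = 2.1687 for independent samples with unequal variances.
With t* = 2.026, the margin is 2.026 × 2.1687 = 4.3938.
x̄₁ − x̄₂ = 66.6 − 79.7 = -13.1000; the interval is -13.1000 ± 4.3938 = (-17.49, -8.71).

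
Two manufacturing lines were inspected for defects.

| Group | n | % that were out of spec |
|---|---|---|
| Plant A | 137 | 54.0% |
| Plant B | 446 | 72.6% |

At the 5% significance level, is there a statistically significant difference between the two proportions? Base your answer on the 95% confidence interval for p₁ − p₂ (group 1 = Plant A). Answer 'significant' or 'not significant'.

SE₁ = √(p̂₁(1−p̂₁)/n₁) = √(0.5400·0.4600/137) = 0.04258; SE₂ = √(0.7260·0.2740/446) = 0.02112.
Independent samples: SE of the difference = √(SE₁² + SE₂²) = √(0.0018130564 + 0.0004460544) = 0.04753.
z* for 95% confidence is 1.960, so the margin of error is 1.960 × 0.04753 = 0.09316.
Point estimate p̂₁ − p̂₂ = 0.5400 − 0.7260 = -0.1860.
-0.1860 ± 0.09316 → (-0.27916, -0.09284).
The interval (-0.27916, -0.09284) does not contain 0, so the difference is significant.

significant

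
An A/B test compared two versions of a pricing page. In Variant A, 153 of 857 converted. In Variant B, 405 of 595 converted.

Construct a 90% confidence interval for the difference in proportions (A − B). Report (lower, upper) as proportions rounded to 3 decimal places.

(-0.540, -0.464)

First, p̂₁ = 153/857 = 0.1785; p̂₂ = 405/595 = 0.6807.
The two standard errors are √(0.1785×0.8215/857) = 0.01308 and √(0.6807×0.3193/595) = 0.01911.
Because the samples are independent, SE_diff = √(0.01308² + 0.01911²) = 0.02316.
Using z* = 1.645 for 90%, ME = 1.645 × 0.02316 = 0.03810.
p̂₁ − p̂₂ = -0.5022; interval -0.5022 ± 0.03810 gives (-0.540, -0.464).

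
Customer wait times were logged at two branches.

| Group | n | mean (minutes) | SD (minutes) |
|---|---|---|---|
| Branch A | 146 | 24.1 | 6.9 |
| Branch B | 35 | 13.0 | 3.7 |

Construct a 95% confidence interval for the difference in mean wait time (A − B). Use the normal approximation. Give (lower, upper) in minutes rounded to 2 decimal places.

Per-group SEs: s₁/√n₁ = 6.9/√146 = 0.5710, s₂/√n₂ = 3.7/√35 = 0.6254.
Unpooled SE of the difference: √(0.326041 + 0.39112516) = 0.8469.
Margin of error = z* · SE = 1.960 × 0.8469 = 1.6599.
x̄₁ − x̄₂ = 24.1 − 13.0 = 11.1000.
CI: 11.1000 ± 1.6599 = (9.44, 12.76).

(9.44, 12.76)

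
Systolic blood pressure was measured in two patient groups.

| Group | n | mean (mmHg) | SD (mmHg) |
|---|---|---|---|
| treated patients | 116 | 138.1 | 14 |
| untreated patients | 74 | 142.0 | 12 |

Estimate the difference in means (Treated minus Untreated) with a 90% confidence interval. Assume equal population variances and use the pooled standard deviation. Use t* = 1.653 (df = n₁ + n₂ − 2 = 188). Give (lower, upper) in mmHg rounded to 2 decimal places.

(-7.16, -0.64)

Pooled variance s_p² = [115·14² + 73·12²] / (116+74−2) = 175.8085, so s_p = 13.2593.
SE_diff = s_p·√(1/n₁ + 1/n₂) = 13.2593·√(1/116 + 1/74) = 1.9727.
t* = 1.653; margin = 1.653 × 1.9727 = 3.2609.
Difference = 138.1 − 142.0 = -3.9000.
-3.9000 ± 3.2609 → (-7.16, -0.64).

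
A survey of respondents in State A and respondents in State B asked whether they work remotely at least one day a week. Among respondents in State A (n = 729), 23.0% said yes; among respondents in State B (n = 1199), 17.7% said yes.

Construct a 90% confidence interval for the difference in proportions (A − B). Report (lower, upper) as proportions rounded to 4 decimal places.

(0.0216, 0.0844)

Each SE is √(p̂(1−p̂)/n): √(0.2300·0.7700/729) = 0.01559 and √(0.1770·0.8230/1199) = 0.01102.
SE(p̂₁ − p̂₂) = √(SE₁² + SE₂²) = √(0.0002430481 + 0.0001214404) = 0.01909, since the two samples are independent.
At 90% confidence z* = 1.645; margin = 1.645 × 0.01909 = 0.03140.
The difference is 0.2300 − 0.1770 = 0.0530, so the interval is 0.0530 ± 0.03140 = (0.0216, 0.0844).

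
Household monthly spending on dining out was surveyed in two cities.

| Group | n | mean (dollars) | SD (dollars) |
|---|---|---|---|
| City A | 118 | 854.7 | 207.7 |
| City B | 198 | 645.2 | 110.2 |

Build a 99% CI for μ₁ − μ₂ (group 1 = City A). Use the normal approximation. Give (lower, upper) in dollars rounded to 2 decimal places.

SE₁ = s₁/√n₁ = 207.7/√118 = 19.1203; SE₂ = 110.2/√198 = 7.8316.
Independent samples, unequal variances: SE_diff = √(SE₁² + SE₂²) = √(365.58587209 + 61.33395856) = 20.6620.
z* = 2.576, so margin of error = 2.576 × 20.6620 = 53.2253.
Difference in means = 854.7 − 645.2 = 209.5000.
209.5000 ± 53.2253 → (156.27, 262.73).

(156.27, 262.73)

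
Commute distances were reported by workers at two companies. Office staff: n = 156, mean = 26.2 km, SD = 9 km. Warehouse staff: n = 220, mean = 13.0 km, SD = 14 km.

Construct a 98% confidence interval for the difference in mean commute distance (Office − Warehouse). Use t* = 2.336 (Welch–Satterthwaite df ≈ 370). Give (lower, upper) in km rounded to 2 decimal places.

(10.43, 15.97)

Standard errors of each mean: 9/√156 = 0.7206 and 14/√220 = 0.9439.
SE(x̄₁ − x̄₂) = √(0.7206² + 0.9439²) = 1.1875 for independent samples with unequal variances.
With t* = 2.336, the margin is 2.336 × 1.1875 = 2.7740.
x̄₁ − x̄₂ = 26.2 − 13.0 = 13.2000; the interval is 13.2000 ± 2.7740 = (10.43, 15.97).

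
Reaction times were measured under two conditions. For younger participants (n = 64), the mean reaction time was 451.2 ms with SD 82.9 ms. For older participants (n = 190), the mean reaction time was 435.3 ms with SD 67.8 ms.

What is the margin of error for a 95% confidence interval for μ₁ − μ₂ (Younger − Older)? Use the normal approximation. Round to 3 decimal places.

Standard errors of each mean: 82.9/√64 = 10.3625 and 67.8/√190 = 4.9187.
SE(x̄₁ − x̄₂) = √(10.3625² + 4.9187²) = 11.4706 for independent samples with unequal variances.
With z* = 1.960, the margin is 1.960 × 11.4706 = 22.4824.

22.482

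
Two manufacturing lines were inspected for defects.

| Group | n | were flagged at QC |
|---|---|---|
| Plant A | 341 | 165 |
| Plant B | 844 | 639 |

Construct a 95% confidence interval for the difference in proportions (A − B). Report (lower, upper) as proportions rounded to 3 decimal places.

(-0.334, -0.213)

First, p̂₁ = 165/341 = 0.4839; p̂₂ = 639/844 = 0.7571.
The two standard errors are √(0.4839×0.5161/341) = 0.02706 and √(0.7571×0.2429/844) = 0.01476.
Because the samples are independent, SE_diff = √(0.02706² + 0.01476²) = 0.03082.
Using z* = 1.960 for 95%, ME = 1.960 × 0.03082 = 0.06041.
p̂₁ − p̂₂ = -0.2732; interval -0.2732 ± 0.06041 gives (-0.334, -0.213).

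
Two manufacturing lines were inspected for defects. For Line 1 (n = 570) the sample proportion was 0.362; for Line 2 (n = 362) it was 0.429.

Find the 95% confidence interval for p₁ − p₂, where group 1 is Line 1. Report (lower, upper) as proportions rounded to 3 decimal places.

Each SE is √(p̂(1−p̂)/n): √(0.3620·0.6380/570) = 0.02013 and √(0.4290·0.5710/362) = 0.02601.
SE(p̂₁ − p̂₂) = √(SE₁² + SE₂²) = √(0.0004052169 + 0.0006765201) = 0.03289, since the two samples are independent.
At 95% confidence z* = 1.960; margin = 1.960 × 0.03289 = 0.06446.
The difference is 0.3620 − 0.4290 = -0.0670, so the interval is -0.0670 ± 0.06446 = (-0.131, -0.003).

(-0.131, -0.003)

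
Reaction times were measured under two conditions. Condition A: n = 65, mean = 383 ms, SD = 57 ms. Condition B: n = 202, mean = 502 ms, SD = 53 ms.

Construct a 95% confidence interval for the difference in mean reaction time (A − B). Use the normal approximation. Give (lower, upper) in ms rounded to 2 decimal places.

(-134.67, -103.33)

Per-group SEs: s₁/√n₁ = 57/√65 = 7.0700, s₂/√n₂ = 53/√202 = 3.7291.
Unpooled SE of the difference: √(49.9849 + 13.90618681) = 7.9932.
Margin of error = z* · SE = 1.960 × 7.9932 = 15.6667.
x̄₁ − x̄₂ = 383 − 502 = -119.0000.
CI: -119.0000 ± 15.6667 = (-134.67, -103.33).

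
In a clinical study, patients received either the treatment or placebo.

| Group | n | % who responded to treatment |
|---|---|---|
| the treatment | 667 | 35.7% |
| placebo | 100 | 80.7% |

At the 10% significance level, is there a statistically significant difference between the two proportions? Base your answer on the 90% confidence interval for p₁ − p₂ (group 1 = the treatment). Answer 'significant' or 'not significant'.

significant

The two standard errors are √(0.3570×0.6430/667) = 0.01855 and √(0.8070×0.1930/100) = 0.03947.
Because the samples are independent, SE_diff = √(0.01855² + 0.03947²) = 0.04361.
Using z* = 1.645 for 90%, ME = 1.645 × 0.04361 = 0.07174.
p̂₁ − p̂₂ = -0.4500; interval -0.4500 ± 0.07174 gives (-0.52174, -0.37826).
The interval (-0.52174, -0.37826) does not contain 0, so the difference is significant.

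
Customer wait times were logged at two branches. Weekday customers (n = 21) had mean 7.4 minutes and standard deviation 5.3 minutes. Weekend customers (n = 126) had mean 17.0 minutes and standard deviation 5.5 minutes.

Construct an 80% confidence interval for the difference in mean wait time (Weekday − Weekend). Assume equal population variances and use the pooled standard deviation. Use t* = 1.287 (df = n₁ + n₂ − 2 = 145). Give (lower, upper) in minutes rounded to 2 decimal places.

(-11.26, -7.94)

Pooled variance s_p² = [20·5.3² + 125·5.5²] / (21+126−2) = 29.9521, so s_p = 5.4729.
SE_diff = s_p·√(1/n₁ + 1/n₂) = 5.4729·√(1/21 + 1/126) = 1.2900.
t* = 1.287; margin = 1.287 × 1.2900 = 1.6602.
Difference = 7.4 − 17.0 = -9.6000.
-9.6000 ± 1.6602 → (-11.26, -7.94).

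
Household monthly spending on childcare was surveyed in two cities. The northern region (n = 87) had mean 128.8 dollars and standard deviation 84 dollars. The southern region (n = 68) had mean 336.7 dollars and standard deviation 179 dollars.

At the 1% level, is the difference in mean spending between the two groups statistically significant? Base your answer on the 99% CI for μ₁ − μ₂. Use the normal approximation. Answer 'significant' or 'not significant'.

significant

Standard errors of each mean: 84/√87 = 9.0057 and 179/√68 = 21.7069.
SE(x̄₁ − x̄₂) = √(9.0057² + 21.7069²) = 23.5009 for independent samples with unequal variances.
With z* = 2.576, the margin is 2.576 × 23.5009 = 60.5383.
x̄₁ − x̄₂ = 128.8 − 336.7 = -207.9000; the interval is -207.9000 ± 60.5383 = (-268.4383, -147.3617).
The interval (-268.4383, -147.3617) does not contain 0, so the difference is significant.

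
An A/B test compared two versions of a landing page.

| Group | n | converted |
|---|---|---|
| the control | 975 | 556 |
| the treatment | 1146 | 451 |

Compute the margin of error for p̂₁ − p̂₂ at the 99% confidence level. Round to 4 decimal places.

0.0552

Sample proportions: 556/975 = 0.5703, 451/1146 = 0.3935.
Each SE is √(p̂(1−p̂)/n): √(0.5703·0.4297/975) = 0.01585 and √(0.3935·0.6065/1146) = 0.01443.
SE(p̂₁ − p̂₂) = √(SE₁² + SE₂²) = √(0.0002512225 + 0.0002082249) = 0.02143, since the two samples are independent.
At 99% confidence z* = 2.576; margin = 2.576 × 0.02143 = 0.05520.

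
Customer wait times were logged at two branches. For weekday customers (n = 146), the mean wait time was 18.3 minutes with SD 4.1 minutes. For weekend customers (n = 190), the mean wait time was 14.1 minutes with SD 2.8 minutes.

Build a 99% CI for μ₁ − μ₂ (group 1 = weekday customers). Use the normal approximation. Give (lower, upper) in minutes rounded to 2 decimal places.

(3.18, 5.22)

Standard errors of each mean: 4.1/√146 = 0.3393 and 2.8/√190 = 0.2031.
SE(x̄₁ − x̄₂) = √(0.3393² + 0.2031²) = 0.3954 for independent samples with unequal variances.
With z* = 2.576, the margin is 2.576 × 0.3954 = 1.0186.
x̄₁ − x̄₂ = 18.3 − 14.1 = 4.2000; the interval is 4.2000 ± 1.0186 = (3.18, 5.22).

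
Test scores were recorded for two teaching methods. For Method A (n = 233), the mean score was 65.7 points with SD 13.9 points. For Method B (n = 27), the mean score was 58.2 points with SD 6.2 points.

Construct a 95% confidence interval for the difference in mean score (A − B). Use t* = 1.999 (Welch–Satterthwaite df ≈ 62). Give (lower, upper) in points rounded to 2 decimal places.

SE₁ = s₁/√n₁ = 13.9/√233 = 0.9106; SE₂ = 6.2/√27 = 1.1932.
Independent samples, unequal variances: SE_diff = √(SE₁² + SE₂²) = √(0.82919236 + 1.42372624) = 1.5010.
t* = 1.999, so margin of error = 1.999 × 1.5010 = 3.0005.
Difference in means = 65.7 − 58.2 = 7.5000.
7.5000 ± 3.0005 → (4.50, 10.50).

(4.50, 10.50)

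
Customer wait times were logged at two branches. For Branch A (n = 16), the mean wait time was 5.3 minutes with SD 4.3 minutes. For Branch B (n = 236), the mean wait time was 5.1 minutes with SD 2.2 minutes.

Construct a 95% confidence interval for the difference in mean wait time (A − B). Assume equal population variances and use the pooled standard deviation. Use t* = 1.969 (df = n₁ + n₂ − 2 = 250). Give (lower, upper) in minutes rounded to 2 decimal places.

Pooled variance s_p² = [15·4.3² + 235·2.2²] / (16+236−2) = 5.6590, so s_p = 2.3789.
SE_diff = s_p·√(1/n₁ + 1/n₂) = 2.3789·√(1/16 + 1/236) = 0.6146.
t* = 1.969; margin = 1.969 × 0.6146 = 1.2101.
Difference = 5.3 − 5.1 = 0.2000.
0.2000 ± 1.2101 → (-1.01, 1.41).

(-1.01, 1.41)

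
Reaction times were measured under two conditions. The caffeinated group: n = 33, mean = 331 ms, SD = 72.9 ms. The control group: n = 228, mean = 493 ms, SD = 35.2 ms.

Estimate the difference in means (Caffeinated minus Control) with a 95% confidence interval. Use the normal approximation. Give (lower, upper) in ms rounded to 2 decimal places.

Per-group SEs: s₁/√n₁ = 72.9/√33 = 12.6903, s₂/√n₂ = 35.2/√228 = 2.3312.
Unpooled SE of the difference: √(161.04371409 + 5.43449344) = 12.9026.
Margin of error = z* · SE = 1.960 × 12.9026 = 25.2891.
x̄₁ − x̄₂ = 331 − 493 = -162.0000.
CI: -162.0000 ± 25.2891 = (-187.29, -136.71).

(-187.29, -136.71)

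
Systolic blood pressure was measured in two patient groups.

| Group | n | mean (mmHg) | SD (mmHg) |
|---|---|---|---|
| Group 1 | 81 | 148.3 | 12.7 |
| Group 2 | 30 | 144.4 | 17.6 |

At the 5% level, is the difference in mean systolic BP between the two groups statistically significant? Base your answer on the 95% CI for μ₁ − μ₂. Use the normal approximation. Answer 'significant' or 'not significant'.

Per-group SEs: s₁/√n₁ = 12.7/√81 = 1.4111, s₂/√n₂ = 17.6/√30 = 3.2133.
Unpooled SE of the difference: √(1.99120321 + 10.32529689) = 3.5095.
Margin of error = z* · SE = 1.960 × 3.5095 = 6.8786.
x̄₁ − x̄₂ = 148.3 − 144.4 = 3.9000.
CI: 3.9000 ± 6.8786 = (-2.9786, 10.7786).
The interval (-2.9786, 10.7786) contains 0, so the difference is not significant.

not significant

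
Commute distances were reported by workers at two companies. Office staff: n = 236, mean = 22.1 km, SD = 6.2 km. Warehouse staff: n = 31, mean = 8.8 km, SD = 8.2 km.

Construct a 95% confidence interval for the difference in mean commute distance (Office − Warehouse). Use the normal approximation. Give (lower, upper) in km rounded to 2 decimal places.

(10.31, 16.29)

Standard errors of each mean: 6.2/√236 = 0.4036 and 8.2/√31 = 1.4728.
SE(x̄₁ − x̄₂) = √(0.4036² + 1.4728²) = 1.5271 for independent samples with unequal variances.
With z* = 1.960, the margin is 1.960 × 1.5271 = 2.9931.
x̄₁ − x̄₂ = 22.1 − 8.8 = 13.3000; the interval is 13.3000 ± 2.9931 = (10.31, 16.29).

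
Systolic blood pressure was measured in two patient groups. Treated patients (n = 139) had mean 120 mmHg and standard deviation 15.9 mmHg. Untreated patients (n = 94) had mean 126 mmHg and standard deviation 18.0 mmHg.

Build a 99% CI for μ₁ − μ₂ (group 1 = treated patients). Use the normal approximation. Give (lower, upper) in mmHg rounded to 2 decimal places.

Standard errors of each mean: 15.9/√139 = 1.3486 and 18.0/√94 = 1.8566.
SE(x̄₁ − x̄₂) = √(1.3486² + 1.8566²) = 2.2947 for independent samples with unequal variances.
With z* = 2.576, the margin is 2.576 × 2.2947 = 5.9111.
x̄₁ − x̄₂ = 120 − 126 = -6.0000; the interval is -6.0000 ± 5.9111 = (-11.91, -0.09).

(-11.91, -0.09)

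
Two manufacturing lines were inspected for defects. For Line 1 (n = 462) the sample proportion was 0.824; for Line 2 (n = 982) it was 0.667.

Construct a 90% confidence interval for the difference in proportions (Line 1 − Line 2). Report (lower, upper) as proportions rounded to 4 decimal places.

(0.1188, 0.1952)

SE₁ = √(p̂₁(1−p̂₁)/n₁) = √(0.8240·0.1760/462) = 0.01772; SE₂ = √(0.6670·0.3330/982) = 0.01504.
Independent samples: SE of the difference = √(SE₁² + SE₂²) = √(0.0003139984 + 0.0002262016) = 0.02324.
z* for 90% confidence is 1.645, so the margin of error is 1.645 × 0.02324 = 0.03823.
Point estimate p̂₁ − p̂₂ = 0.8240 − 0.6670 = 0.1570.
0.1570 ± 0.03823 → (0.1188, 0.1952).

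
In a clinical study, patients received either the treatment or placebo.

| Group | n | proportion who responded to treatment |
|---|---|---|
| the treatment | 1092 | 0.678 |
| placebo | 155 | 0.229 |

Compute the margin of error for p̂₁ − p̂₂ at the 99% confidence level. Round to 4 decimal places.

0.0943

SE₁ = √(p̂₁(1−p̂₁)/n₁) = √(0.6780·0.3220/1092) = 0.01414; SE₂ = √(0.2290·0.7710/155) = 0.03375.
Independent samples: SE of the difference = √(SE₁² + SE₂²) = √(0.0001999396 + 0.0011390625) = 0.03659.
z* for 99% confidence is 2.576, so the margin of error is 2.576 × 0.03659 = 0.09426.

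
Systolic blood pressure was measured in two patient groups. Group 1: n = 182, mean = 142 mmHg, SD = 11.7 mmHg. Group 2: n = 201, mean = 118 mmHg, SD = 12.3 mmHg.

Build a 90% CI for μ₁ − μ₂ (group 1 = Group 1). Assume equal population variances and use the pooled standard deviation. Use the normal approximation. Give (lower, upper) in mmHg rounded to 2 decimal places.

s_p = √[((n₁−1)s₁² + (n₂−1)s₂²)/(n₁+n₂−2)] = √[(181·11.7² + 200·12.3²)/381] = 12.0187.
SE = 12.0187·√(1/182 + 1/201) = 1.2298.
With z* = 1.645, margin = 1.645 × 1.2298 = 2.0230.
x̄₁ − x̄₂ = 142 − 118 = 24.0000; interval 24.0000 ± 2.0230 = (21.98, 26.02).

(21.98, 26.02)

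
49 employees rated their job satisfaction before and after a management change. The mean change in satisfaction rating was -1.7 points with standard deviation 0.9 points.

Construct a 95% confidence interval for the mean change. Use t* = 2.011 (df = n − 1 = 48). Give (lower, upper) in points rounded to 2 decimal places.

(-1.96, -1.44)

Paired design: SE = s_d/√n = 0.9/√49 = 0.1286.
t* = 2.011; margin of error = 2.011 × 0.1286 = 0.2586.
-1.7 ± 0.2586 → (-1.96, -1.44).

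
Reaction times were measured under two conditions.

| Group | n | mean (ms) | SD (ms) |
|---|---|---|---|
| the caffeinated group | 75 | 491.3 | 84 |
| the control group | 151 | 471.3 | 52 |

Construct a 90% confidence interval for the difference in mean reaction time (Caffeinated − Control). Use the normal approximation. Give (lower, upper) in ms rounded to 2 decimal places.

(2.59, 37.41)

Standard errors of each mean: 84/√75 = 9.6995 and 52/√151 = 4.2317.
SE(x̄₁ − x̄₂) = √(9.6995² + 4.2317²) = 10.5824 for independent samples with unequal variances.
With z* = 1.645, the margin is 1.645 × 10.5824 = 17.4080.
x̄₁ − x̄₂ = 491.3 − 471.3 = 20.0000; the interval is 20.0000 ± 17.4080 = (2.59, 37.41).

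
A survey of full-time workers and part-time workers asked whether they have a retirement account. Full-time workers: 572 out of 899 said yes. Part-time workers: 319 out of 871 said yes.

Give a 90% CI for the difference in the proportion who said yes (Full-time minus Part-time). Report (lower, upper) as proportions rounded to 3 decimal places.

Sample proportions: 572/899 = 0.6363, 319/871 = 0.3662.
Each SE is √(p̂(1−p̂)/n): √(0.6363·0.3637/899) = 0.01604 and √(0.3662·0.6338/871) = 0.01632.
SE(p̂₁ − p̂₂) = √(SE₁² + SE₂²) = √(0.0002572816 + 0.0002663424) = 0.02288, since the two samples are independent.
At 90% confidence z* = 1.645; margin = 1.645 × 0.02288 = 0.03764.
The difference is 0.6363 − 0.3662 = 0.2701, so the interval is 0.2701 ± 0.03764 = (0.232, 0.308).

(0.232, 0.308)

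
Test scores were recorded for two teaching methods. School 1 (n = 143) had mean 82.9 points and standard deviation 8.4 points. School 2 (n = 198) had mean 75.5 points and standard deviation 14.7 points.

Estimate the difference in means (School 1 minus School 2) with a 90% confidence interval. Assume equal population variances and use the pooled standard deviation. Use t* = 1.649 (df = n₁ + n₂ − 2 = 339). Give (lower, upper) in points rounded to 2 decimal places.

(5.15, 9.65)

Pooled variance s_p² = [142·8.4² + 197·14.7²] / (143+198−2) = 155.1305, so s_p = 12.4551.
SE_diff = s_p·√(1/n₁ + 1/n₂) = 12.4551·√(1/143 + 1/198) = 1.3669.
t* = 1.649; margin = 1.649 × 1.3669 = 2.2540.
Difference = 82.9 − 75.5 = 7.4000.
7.4000 ± 2.2540 → (5.15, 9.65).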